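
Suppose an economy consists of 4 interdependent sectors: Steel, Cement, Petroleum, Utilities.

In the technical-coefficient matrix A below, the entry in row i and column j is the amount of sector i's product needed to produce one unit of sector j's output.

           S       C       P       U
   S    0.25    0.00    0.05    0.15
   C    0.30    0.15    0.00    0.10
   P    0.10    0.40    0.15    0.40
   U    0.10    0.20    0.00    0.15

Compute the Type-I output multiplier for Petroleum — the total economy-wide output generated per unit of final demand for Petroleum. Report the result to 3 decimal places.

m_P = 1.343

I − A =
  [   0.75     0.00    -0.05    -0.15]
  [  -0.30     0.85     0.00    -0.10]
  [  -0.10    -0.40     0.85    -0.40]
  [  -0.10    -0.20     0.00     0.85]
Compute the cofactors C_ij = (−1)^(i+j)·(3×3 minor ij) of I−A; the adjugate is their transpose:
adj(I−A) = Cᵀ =
  [ 0.597125   0.046500   0.035125   0.127375]
  [ 0.225250   0.522875   0.013250   0.107500]
  [ 0.234250   0.312000   0.505125   0.315750]
  [ 0.123250   0.128500   0.007250   0.531625]
det(I−A) = Σ_j (I−A)_1j·C_1j = (0.75)(0.597125) + (0.00)(0.225250) + (-0.05)(0.234250) + (-0.15)(0.123250) = 0.41764375
(I − A)⁻¹ = adj(I−A) / det(I−A) ≈
  [   1.4297     0.1113     0.0841     0.3050]
  [   0.5393     1.2520     0.0317     0.2574]
  [   0.5609     0.7470     1.2095     0.7560]
  [   0.2951     0.3077     0.0174     1.2729]
The output multiplier for sector j is the column-j sum of the Leontief inverse (I − A)⁻¹ = adj(I−A) / det(I−A).
Column P of adj(I−A): (0.035125, 0.013250, 0.505125, 0.007250); det(I−A) = 0.41764375.
m_P = (0.035125 + 0.013250 + 0.505125 + 0.007250) / 0.41764375 = 0.56075 / 0.41764375 ≈ 1.343.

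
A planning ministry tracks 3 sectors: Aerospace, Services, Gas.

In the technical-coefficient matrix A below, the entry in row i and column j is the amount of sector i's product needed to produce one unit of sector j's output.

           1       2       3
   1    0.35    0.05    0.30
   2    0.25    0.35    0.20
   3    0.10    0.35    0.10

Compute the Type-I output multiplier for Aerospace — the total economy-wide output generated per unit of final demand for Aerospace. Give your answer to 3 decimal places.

m_1 = 3.297

I − A =
  [   0.65    -0.05    -0.30]
  [  -0.25     0.65    -0.20]
  [  -0.10    -0.35     0.90]
Cofactors of I−A, C_ij = (−1)^(i+j)·(minor ij) (rows/columns in the sector order above):
  C_11 = (0.65)(0.90) − (-0.20)(-0.35) = 0.5150
  C_12 = −[(-0.25)(0.90) − (-0.20)(-0.10)] = 0.2450
  C_13 = (-0.25)(-0.35) − (0.65)(-0.10) = 0.1525
  C_21 = −[(-0.05)(0.90) − (-0.30)(-0.35)] = 0.1500
  C_22 = (0.65)(0.90) − (-0.30)(-0.10) = 0.5550
  C_23 = −[(0.65)(-0.35) − (-0.05)(-0.10)] = 0.2325
  C_31 = (-0.05)(-0.20) − (-0.30)(0.65) = 0.2050
  C_32 = −[(0.65)(-0.20) − (-0.30)(-0.25)] = 0.2050
  C_33 = (0.65)(0.65) − (-0.05)(-0.25) = 0.4100
det(I−A) = Σ_j (I−A)_1j·C_1j = (0.65)(0.5150) + (-0.05)(0.2450) + (-0.30)(0.1525) = 0.27675
adj(I−A) = Cᵀ =
  [ 0.5150   0.1500   0.2050]
  [ 0.2450   0.5550   0.2050]
  [ 0.1525   0.2325   0.4100]
(I − A)⁻¹ = adj(I−A) / det(I−A) ≈
  [   1.8609     0.5420     0.7407]
  [   0.8853     2.0054     0.7407]
  [   0.5510     0.8401     1.4815]
The output multiplier for sector j is the column-j sum of the Leontief inverse (I − A)⁻¹ = adj(I−A) / det(I−A).
Column 1 of adj(I−A): (0.5150, 0.2450, 0.1525); det(I−A) = 0.27675.
m_1 = (0.5150 + 0.2450 + 0.1525) / 0.27675 = 0.9125 / 0.27675 ≈ 3.297.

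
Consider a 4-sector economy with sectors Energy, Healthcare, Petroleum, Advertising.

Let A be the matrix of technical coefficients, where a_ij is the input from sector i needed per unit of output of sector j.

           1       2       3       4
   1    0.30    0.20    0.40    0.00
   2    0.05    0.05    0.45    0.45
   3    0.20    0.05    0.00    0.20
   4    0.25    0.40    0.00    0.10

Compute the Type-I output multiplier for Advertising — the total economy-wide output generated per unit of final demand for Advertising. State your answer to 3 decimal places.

I − A =
  [   0.70    -0.20    -0.40     0.00]
  [  -0.05     0.95    -0.45    -0.45]
  [  -0.20    -0.05     1.00    -0.20]
  [  -0.25    -0.40     0.00     0.90]
Compute the cofactors C_ij = (−1)^(i+j)·(3×3 minor ij) of I−A; the adjugate is their transpose:
adj(I−A) = Cᵀ =
  [ 0.618750   0.230000   0.351000   0.193000]
  [ 0.261000   0.538000   0.346500   0.346000]
  [ 0.194375   0.133500   0.441000   0.164750]
  [ 0.287875   0.303000   0.251500   0.544250]
det(I−A) = Σ_j (I−A)_1j·C_1j = (0.70)(0.618750) + (-0.20)(0.261000) + (-0.40)(0.194375) + (0.00)(0.287875) = 0.303175
(I − A)⁻¹ = adj(I−A) / det(I−A) ≈
  [   2.0409     0.7586     1.1577     0.6366]
  [   0.8609     1.7746     1.1429     1.1413]
  [   0.6411     0.4403     1.4546     0.5434]
  [   0.9495     0.9994     0.8296     1.7952]
The output multiplier for sector j is the column-j sum of the Leontief inverse (I − A)⁻¹ = adj(I−A) / det(I−A).
Column 4 of adj(I−A): (0.193000, 0.346000, 0.164750, 0.544250); det(I−A) = 0.303175.
m_4 = (0.193000 + 0.346000 + 0.164750 + 0.544250) / 0.303175 = 1.248 / 0.303175 ≈ 4.116.

m_4 = 4.116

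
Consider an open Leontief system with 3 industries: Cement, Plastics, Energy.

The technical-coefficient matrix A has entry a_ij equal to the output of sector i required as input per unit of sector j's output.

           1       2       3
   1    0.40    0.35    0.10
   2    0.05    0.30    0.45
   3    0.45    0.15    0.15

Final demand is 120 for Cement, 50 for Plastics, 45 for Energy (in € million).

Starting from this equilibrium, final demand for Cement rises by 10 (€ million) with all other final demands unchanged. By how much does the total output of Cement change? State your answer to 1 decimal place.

I − A =
  [   0.60    -0.35    -0.10]
  [  -0.05     0.70    -0.45]
  [  -0.45    -0.15     0.85]
Cofactors of I−A, C_ij = (−1)^(i+j)·(minor ij) (rows/columns in the sector order above):
  C_11 = (0.70)(0.85) − (-0.45)(-0.15) = 0.5275
  C_12 = −[(-0.05)(0.85) − (-0.45)(-0.45)] = 0.2450
  C_13 = (-0.05)(-0.15) − (0.70)(-0.45) = 0.3225
  C_21 = −[(-0.35)(0.85) − (-0.10)(-0.15)] = 0.3125
  C_22 = (0.60)(0.85) − (-0.10)(-0.45) = 0.4650
  C_23 = −[(0.60)(-0.15) − (-0.35)(-0.45)] = 0.2475
  C_31 = (-0.35)(-0.45) − (-0.10)(0.70) = 0.2275
  C_32 = −[(0.60)(-0.45) − (-0.10)(-0.05)] = 0.2750
  C_33 = (0.60)(0.70) − (-0.35)(-0.05) = 0.4025
det(I−A) = Σ_j (I−A)_1j·C_1j = (0.60)(0.5275) + (-0.35)(0.2450) + (-0.10)(0.3225) = 0.1985
adj(I−A) = Cᵀ =
  [ 0.5275   0.3125   0.2275]
  [ 0.2450   0.4650   0.2750]
  [ 0.3225   0.2475   0.4025]
(I − A)⁻¹ = adj(I−A) / det(I−A) ≈
  [   2.6574     1.5743     1.1461]
  [   1.2343     2.3426     1.3854]
  [   1.6247     1.2469     2.0277]
Δx = (I − A)⁻¹ Δd with Δd having +10 in the Cement component and 0 elsewhere.
So Δx_1 = L_11 · (+10), where L_11 = adj(I−A)_11 / det(I−A) = 0.5275 / 0.1985.
Δx_1 = 0.5275 × (+10) / 0.1985 = 5.275 / 0.1985 ≈ 26.6.

Δx_1 = 26.6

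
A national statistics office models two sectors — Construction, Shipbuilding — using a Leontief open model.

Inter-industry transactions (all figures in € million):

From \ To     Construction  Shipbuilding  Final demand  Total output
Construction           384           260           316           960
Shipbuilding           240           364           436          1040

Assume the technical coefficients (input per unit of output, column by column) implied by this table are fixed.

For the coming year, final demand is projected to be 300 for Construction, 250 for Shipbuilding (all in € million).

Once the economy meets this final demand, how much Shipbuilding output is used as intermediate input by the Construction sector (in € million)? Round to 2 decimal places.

Technical coefficients a_ij = z_ij / X_j:
  a_11 = 384/960 = 0.40, a_21 = 240/960 = 0.25
  a_12 = 260/1040 = 0.25, a_22 = 364/1040 = 0.35
I − A =
  [   0.60    -0.25]
  [  -0.25     0.65]
det(I−A) = (0.60)(0.65) − (-0.25)(-0.25) = 0.3275
adj(I−A) = [[0.65, 0.25], [0.25, 0.60]]
(I − A)⁻¹ = adj(I−A) / det(I−A) ≈
  [   1.9847     0.7634]
  [   0.7634     1.8321]
First solve x = (I − A)⁻¹ d = adj(I−A)·d / det(I−A); in particular x_1 = (0.65·300 + 0.25·250) / 0.3275 = 257.50 / 0.3275 ≈ 786.2595.
Intermediate flow from 2 to 1: z_21 = a_21 · x_1 = 0.25 × 257.50 / 0.3275 = 64.375 / 0.3275 ≈ 196.56.

z_21 = 196.56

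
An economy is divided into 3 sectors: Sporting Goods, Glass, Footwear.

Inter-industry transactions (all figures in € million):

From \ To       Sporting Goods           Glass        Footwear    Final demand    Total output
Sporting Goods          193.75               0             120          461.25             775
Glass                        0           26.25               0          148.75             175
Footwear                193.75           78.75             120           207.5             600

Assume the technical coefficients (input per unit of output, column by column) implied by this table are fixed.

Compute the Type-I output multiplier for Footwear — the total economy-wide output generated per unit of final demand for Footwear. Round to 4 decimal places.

Technical coefficients a_ij = z_ij / X_j:
  a_11 = 193.75/775 = 0.25, a_21 = 0/775 = 0.00, a_31 = 193.75/775 = 0.25
  a_12 = 0/175 = 0.00, a_22 = 26.25/175 = 0.15, a_32 = 78.75/175 = 0.45
  a_13 = 120/600 = 0.20, a_23 = 0/600 = 0.00, a_33 = 120/600 = 0.20
I − A =
  [   0.75     0.00    -0.20]
  [   0.00     0.85     0.00]
  [  -0.25    -0.45     0.80]
Cofactors of I−A, C_ij = (−1)^(i+j)·(minor ij) (rows/columns in the sector order above):
  C_11 = (0.85)(0.80) − (0.00)(-0.45) = 0.6800
  C_12 = −[(0.00)(0.80) − (0.00)(-0.25)] = 0.0000
  C_13 = (0.00)(-0.45) − (0.85)(-0.25) = 0.2125
  C_21 = −[(0.00)(0.80) − (-0.20)(-0.45)] = 0.0900
  C_22 = (0.75)(0.80) − (-0.20)(-0.25) = 0.5500
  C_23 = −[(0.75)(-0.45) − (0.00)(-0.25)] = 0.3375
  C_31 = (0.00)(0.00) − (-0.20)(0.85) = 0.1700
  C_32 = −[(0.75)(0.00) − (-0.20)(0.00)] = 0.0000
  C_33 = (0.75)(0.85) − (0.00)(0.00) = 0.6375
det(I−A) = Σ_j (I−A)_1j·C_1j = (0.75)(0.6800) + (0.00)(0.0000) + (-0.20)(0.2125) = 0.4675
adj(I−A) = Cᵀ =
  [ 0.6800   0.0900   0.1700]
  [ 0.0000   0.5500   0.0000]
  [ 0.2125   0.3375   0.6375]
(I − A)⁻¹ = adj(I−A) / det(I−A) ≈
  [   1.45455     0.19251     0.36364]
  [   0.00000     1.17647     0.00000]
  [   0.45455     0.72193     1.36364]
The output multiplier for sector j is the column-j sum of the Leontief inverse (I − A)⁻¹ = adj(I−A) / det(I−A).
Column 3 of adj(I−A): (0.1700, 0.0000, 0.6375); det(I−A) = 0.4675.
m_3 = (0.1700 + 0.0000 + 0.6375) / 0.4675 = 0.8075 / 0.4675 ≈ 1.7273.

m_3 = 1.7273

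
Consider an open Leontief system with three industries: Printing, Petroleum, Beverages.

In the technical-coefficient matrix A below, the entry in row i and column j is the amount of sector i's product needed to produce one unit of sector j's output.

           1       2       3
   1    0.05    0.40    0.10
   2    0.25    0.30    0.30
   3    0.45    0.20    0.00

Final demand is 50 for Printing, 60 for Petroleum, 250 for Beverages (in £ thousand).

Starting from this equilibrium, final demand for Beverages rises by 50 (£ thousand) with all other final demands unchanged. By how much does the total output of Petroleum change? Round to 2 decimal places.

I − A =
  [   0.95    -0.40    -0.10]
  [  -0.25     0.70    -0.30]
  [  -0.45    -0.20     1.00]
Cofactors of I−A, C_ij = (−1)^(i+j)·(minor ij) (rows/columns in the sector order above):
  C_11 = (0.70)(1.00) − (-0.30)(-0.20) = 0.6400
  C_12 = −[(-0.25)(1.00) − (-0.30)(-0.45)] = 0.3850
  C_13 = (-0.25)(-0.20) − (0.70)(-0.45) = 0.3650
  C_21 = −[(-0.40)(1.00) − (-0.10)(-0.20)] = 0.4200
  C_22 = (0.95)(1.00) − (-0.10)(-0.45) = 0.9050
  C_23 = −[(0.95)(-0.20) − (-0.40)(-0.45)] = 0.3700
  C_31 = (-0.40)(-0.30) − (-0.10)(0.70) = 0.1900
  C_32 = −[(0.95)(-0.30) − (-0.10)(-0.25)] = 0.3100
  C_33 = (0.95)(0.70) − (-0.40)(-0.25) = 0.5650
det(I−A) = Σ_j (I−A)_1j·C_1j = (0.95)(0.6400) + (-0.40)(0.3850) + (-0.10)(0.3650) = 0.4175
adj(I−A) = Cᵀ =
  [ 0.6400   0.4200   0.1900]
  [ 0.3850   0.9050   0.3100]
  [ 0.3650   0.3700   0.5650]
(I − A)⁻¹ = adj(I−A) / det(I−A) ≈
  [   1.5329     1.0060     0.4551]
  [   0.9222     2.1677     0.7425]
  [   0.8743     0.8862     1.3533]
Δx = (I − A)⁻¹ Δd with Δd having +50 in the Beverages component and 0 elsewhere.
So Δx_2 = L_23 · (+50), where L_23 = adj(I−A)_23 / det(I−A) = 0.3100 / 0.4175.
Δx_2 = 0.3100 × (+50) / 0.4175 = 15.50 / 0.4175 ≈ 37.13.

Δx_2 = 37.13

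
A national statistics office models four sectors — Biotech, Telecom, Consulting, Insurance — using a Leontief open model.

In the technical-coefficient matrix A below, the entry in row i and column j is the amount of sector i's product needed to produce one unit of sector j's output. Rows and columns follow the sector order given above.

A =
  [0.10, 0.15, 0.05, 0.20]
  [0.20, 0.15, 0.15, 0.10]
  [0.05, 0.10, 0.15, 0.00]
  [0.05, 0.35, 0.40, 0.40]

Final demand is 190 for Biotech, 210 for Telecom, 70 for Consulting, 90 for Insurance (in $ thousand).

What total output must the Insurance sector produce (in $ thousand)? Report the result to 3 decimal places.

x_4 = 544.302

I − A =
  [   0.90    -0.15    -0.05    -0.20]
  [  -0.20     0.85    -0.15    -0.10]
  [  -0.05    -0.10     0.85     0.00]
  [  -0.05    -0.35    -0.40     0.60]
Compute the cofactors C_ij = (−1)^(i+j)·(3×3 minor ij) of I−A; the adjugate is their transpose:
adj(I−A) = Cᵀ =
  [ 0.39075   0.14700   0.12175   0.15475]
  [ 0.11275   0.44500   0.13775   0.11175]
  [ 0.03625   0.06100   0.38625   0.02225]
  [ 0.12250   0.31250   0.34800   0.60700]
det(I−A) = Σ_j (I−A)_1j·C_1j = (0.90)(0.39075) + (-0.15)(0.11275) + (-0.05)(0.03625) + (-0.20)(0.12250) = 0.30845
(I − A)⁻¹ = adj(I−A) / det(I−A) ≈
  [   1.2668     0.4766     0.3947     0.5017]
  [   0.3655     1.4427     0.4466     0.3623]
  [   0.1175     0.1978     1.2522     0.0721]
  [   0.3971     1.0131     1.1282     1.9679]
x = (I − A)⁻¹ d = adj(I−A)·d / det(I−A), with det(I−A) = 0.30845:
  x_1 = (0.39075·190 + 0.14700·210 + 0.12175·70 + 0.15475·90) / 0.30845 = 127.5625 / 0.30845 ≈ 413.560
  x_2 = (0.11275·190 + 0.44500·210 + 0.13775·70 + 0.11175·90) / 0.30845 = 134.5725 / 0.30845 ≈ 436.286
  x_3 = (0.03625·190 + 0.06100·210 + 0.38625·70 + 0.02225·90) / 0.30845 = 48.7375 / 0.30845 ≈ 158.008
  x_4 = (0.12250·190 + 0.31250·210 + 0.34800·70 + 0.60700·90) / 0.30845 = 167.89 / 0.30845 ≈ 544.302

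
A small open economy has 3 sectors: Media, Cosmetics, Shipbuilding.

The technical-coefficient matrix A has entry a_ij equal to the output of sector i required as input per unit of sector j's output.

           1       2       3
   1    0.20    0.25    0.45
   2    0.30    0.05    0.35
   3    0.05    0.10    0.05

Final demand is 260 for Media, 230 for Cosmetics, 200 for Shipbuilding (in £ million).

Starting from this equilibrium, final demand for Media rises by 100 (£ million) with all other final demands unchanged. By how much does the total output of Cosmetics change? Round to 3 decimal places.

I − A =
  [   0.80    -0.25    -0.45]
  [  -0.30     0.95    -0.35]
  [  -0.05    -0.10     0.95]
Cofactors of I−A, C_ij = (−1)^(i+j)·(minor ij) (rows/columns in the sector order above):
  C_11 = (0.95)(0.95) − (-0.35)(-0.10) = 0.8675
  C_12 = −[(-0.30)(0.95) − (-0.35)(-0.05)] = 0.3025
  C_13 = (-0.30)(-0.10) − (0.95)(-0.05) = 0.0775
  C_21 = −[(-0.25)(0.95) − (-0.45)(-0.10)] = 0.2825
  C_22 = (0.80)(0.95) − (-0.45)(-0.05) = 0.7375
  C_23 = −[(0.80)(-0.10) − (-0.25)(-0.05)] = 0.0925
  C_31 = (-0.25)(-0.35) − (-0.45)(0.95) = 0.5150
  C_32 = −[(0.80)(-0.35) − (-0.45)(-0.30)] = 0.4150
  C_33 = (0.80)(0.95) − (-0.25)(-0.30) = 0.6850
det(I−A) = Σ_j (I−A)_1j·C_1j = (0.80)(0.8675) + (-0.25)(0.3025) + (-0.45)(0.0775) = 0.5835
adj(I−A) = Cᵀ =
  [ 0.8675   0.2825   0.5150]
  [ 0.3025   0.7375   0.4150]
  [ 0.0775   0.0925   0.6850]
(I − A)⁻¹ = adj(I−A) / det(I−A) ≈
  [   1.4867     0.4841     0.8826]
  [   0.5184     1.2639     0.7112]
  [   0.1328     0.1585     1.1740]
Δx = (I − A)⁻¹ Δd with Δd having +100 in the Media component and 0 elsewhere.
So Δx_2 = L_21 · (+100), where L_21 = adj(I−A)_21 / det(I−A) = 0.3025 / 0.5835.
Δx_2 = 0.3025 × (+100) / 0.5835 = 30.25 / 0.5835 ≈ 51.842.

Δx_2 = 51.842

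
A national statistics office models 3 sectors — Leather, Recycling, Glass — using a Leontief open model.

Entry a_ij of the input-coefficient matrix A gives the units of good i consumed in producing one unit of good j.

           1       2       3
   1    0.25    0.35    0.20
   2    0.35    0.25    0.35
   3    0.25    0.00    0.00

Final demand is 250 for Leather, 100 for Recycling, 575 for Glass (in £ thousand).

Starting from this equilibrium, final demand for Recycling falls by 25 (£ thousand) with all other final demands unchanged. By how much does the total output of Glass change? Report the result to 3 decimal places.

I − A =
  [   0.75    -0.35    -0.20]
  [  -0.35     0.75    -0.35]
  [  -0.25     0.00     1.00]
Cofactors of I−A, C_ij = (−1)^(i+j)·(minor ij) (rows/columns in the sector order above):
  C_11 = (0.75)(1.00) − (-0.35)(0.00) = 0.7500
  C_12 = −[(-0.35)(1.00) − (-0.35)(-0.25)] = 0.4375
  C_13 = (-0.35)(0.00) − (0.75)(-0.25) = 0.1875
  C_21 = −[(-0.35)(1.00) − (-0.20)(0.00)] = 0.3500
  C_22 = (0.75)(1.00) − (-0.20)(-0.25) = 0.7000
  C_23 = −[(0.75)(0.00) − (-0.35)(-0.25)] = 0.0875
  C_31 = (-0.35)(-0.35) − (-0.20)(0.75) = 0.2725
  C_32 = −[(0.75)(-0.35) − (-0.20)(-0.35)] = 0.3325
  C_33 = (0.75)(0.75) − (-0.35)(-0.35) = 0.4400
det(I−A) = Σ_j (I−A)_1j·C_1j = (0.75)(0.7500) + (-0.35)(0.4375) + (-0.20)(0.1875) = 0.371875
adj(I−A) = Cᵀ =
  [ 0.7500   0.3500   0.2725]
  [ 0.4375   0.7000   0.3325]
  [ 0.1875   0.0875   0.4400]
(I − A)⁻¹ = adj(I−A) / det(I−A) ≈
  [   2.0168     0.9412     0.7328]
  [   1.1765     1.8824     0.8941]
  [   0.5042     0.2353     1.1832]
Δx = (I − A)⁻¹ Δd with Δd having -25 in the Recycling component and 0 elsewhere.
So Δx_3 = L_32 · (-25), where L_32 = adj(I−A)_32 / det(I−A) = 0.0875 / 0.371875.
Δx_3 = 0.0875 × (-25) / 0.371875 = -2.1875 / 0.371875 ≈ -5.882.

Δx_3 = -5.882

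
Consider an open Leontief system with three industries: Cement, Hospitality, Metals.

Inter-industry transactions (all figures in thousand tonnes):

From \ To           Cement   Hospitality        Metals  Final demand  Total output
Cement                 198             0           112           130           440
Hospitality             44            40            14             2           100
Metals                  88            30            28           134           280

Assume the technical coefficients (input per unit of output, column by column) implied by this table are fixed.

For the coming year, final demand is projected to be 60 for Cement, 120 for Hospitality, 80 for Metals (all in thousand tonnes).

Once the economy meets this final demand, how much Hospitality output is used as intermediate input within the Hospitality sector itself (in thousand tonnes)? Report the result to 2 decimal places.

Technical coefficients a_ij = z_ij / X_j:
  a_CC = 198/440 = 0.45, a_HC = 44/440 = 0.10, a_MC = 88/440 = 0.20
  a_CH = 0/100 = 0.00, a_HH = 40/100 = 0.40, a_MH = 30/100 = 0.30
  a_CM = 112/280 = 0.40, a_HM = 14/280 = 0.05, a_MM = 28/280 = 0.10
I − A =
  [   0.55     0.00    -0.40]
  [  -0.10     0.60    -0.05]
  [  -0.20    -0.30     0.90]
Cofactors of I−A, C_ij = (−1)^(i+j)·(minor ij) (rows/columns in the sector order above):
  C_11 = (0.60)(0.90) − (-0.05)(-0.30) = 0.5250
  C_12 = −[(-0.10)(0.90) − (-0.05)(-0.20)] = 0.1000
  C_13 = (-0.10)(-0.30) − (0.60)(-0.20) = 0.1500
  C_21 = −[(0.00)(0.90) − (-0.40)(-0.30)] = 0.1200
  C_22 = (0.55)(0.90) − (-0.40)(-0.20) = 0.4150
  C_23 = −[(0.55)(-0.30) − (0.00)(-0.20)] = 0.1650
  C_31 = (0.00)(-0.05) − (-0.40)(0.60) = 0.2400
  C_32 = −[(0.55)(-0.05) − (-0.40)(-0.10)] = 0.0675
  C_33 = (0.55)(0.60) − (0.00)(-0.10) = 0.3300
det(I−A) = Σ_j (I−A)_1j·C_1j = (0.55)(0.5250) + (0.00)(0.1000) + (-0.40)(0.1500) = 0.22875
adj(I−A) = Cᵀ =
  [ 0.5250   0.1200   0.2400]
  [ 0.1000   0.4150   0.0675]
  [ 0.1500   0.1650   0.3300]
(I − A)⁻¹ = adj(I−A) / det(I−A) ≈
  [   2.2951     0.5246     1.0492]
  [   0.4372     1.8142     0.2951]
  [   0.6557     0.7213     1.4426]
First solve x = (I − A)⁻¹ d = adj(I−A)·d / det(I−A); in particular x_H = (0.1000·60 + 0.4150·120 + 0.0675·80) / 0.22875 = 61.20 / 0.22875 ≈ 267.5410.
Intermediate flow from H to H: z_HH = a_HH · x_H = 0.40 × 61.20 / 0.22875 = 24.48 / 0.22875 ≈ 107.02.

z_HH = 107.02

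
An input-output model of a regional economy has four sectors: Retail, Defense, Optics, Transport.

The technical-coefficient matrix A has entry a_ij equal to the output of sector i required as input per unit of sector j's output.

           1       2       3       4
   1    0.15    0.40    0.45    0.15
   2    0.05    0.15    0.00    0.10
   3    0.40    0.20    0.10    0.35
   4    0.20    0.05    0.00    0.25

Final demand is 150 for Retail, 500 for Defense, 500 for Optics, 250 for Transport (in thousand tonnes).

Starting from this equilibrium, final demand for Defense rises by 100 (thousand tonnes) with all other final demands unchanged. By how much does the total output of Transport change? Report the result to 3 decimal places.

Δx_4 = 40.605

I − A =
  [   0.85    -0.40    -0.45    -0.15]
  [  -0.05     0.85     0.00    -0.10]
  [  -0.40    -0.20     0.90    -0.35]
  [  -0.20    -0.05     0.00     0.75]
Compute the cofactors C_ij = (−1)^(i+j)·(3×3 minor ij) of I−A; the adjugate is their transpose:
adj(I−A) = Cᵀ =
  [ 0.569250   0.352125   0.284625   0.293625]
  [ 0.051750   0.380250   0.025875   0.073125]
  [ 0.324875   0.287375   0.488750   0.331375]
  [ 0.155250   0.119250   0.077625   0.474750]
det(I−A) = Σ_j (I−A)_1j·C_1j = (0.85)(0.569250) + (-0.40)(0.051750) + (-0.45)(0.324875) + (-0.15)(0.155250) = 0.29368125
(I − A)⁻¹ = adj(I−A) / det(I−A) ≈
  [   1.9383     1.1990     0.9692     0.9998]
  [   0.1762     1.2948     0.0881     0.2490]
  [   1.1062     0.9785     1.6642     1.1283]
  [   0.5286     0.4061     0.2643     1.6165]
Δx = (I − A)⁻¹ Δd with Δd having +100 in the Defense component and 0 elsewhere.
So Δx_4 = L_42 · (+100), where L_42 = adj(I−A)_42 / det(I−A) = 0.119250 / 0.29368125.
Δx_4 = 0.119250 × (+100) / 0.29368125 = 11.925 / 0.29368125 ≈ 40.605.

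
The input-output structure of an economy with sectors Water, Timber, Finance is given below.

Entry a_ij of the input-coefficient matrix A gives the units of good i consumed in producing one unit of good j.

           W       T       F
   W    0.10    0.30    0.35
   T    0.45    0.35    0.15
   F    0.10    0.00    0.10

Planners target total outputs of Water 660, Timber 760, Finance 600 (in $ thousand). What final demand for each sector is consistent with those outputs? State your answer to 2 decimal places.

I − A =
  [   0.90    -0.30    -0.35]
  [  -0.45     0.65    -0.15]
  [  -0.10     0.00     0.90]
d = (I − A) x:
  d_W = (+0.90)·660 + (-0.30)·760 + (-0.35)·600 = 156.00
  d_T = (-0.45)·660 + (+0.65)·760 + (-0.15)·600 = 107.00
  d_F = (-0.10)·660 + (+0.00)·760 + (+0.90)·600 = 474.00

d_W = 156.00, d_T = 107.00, d_F = 474.00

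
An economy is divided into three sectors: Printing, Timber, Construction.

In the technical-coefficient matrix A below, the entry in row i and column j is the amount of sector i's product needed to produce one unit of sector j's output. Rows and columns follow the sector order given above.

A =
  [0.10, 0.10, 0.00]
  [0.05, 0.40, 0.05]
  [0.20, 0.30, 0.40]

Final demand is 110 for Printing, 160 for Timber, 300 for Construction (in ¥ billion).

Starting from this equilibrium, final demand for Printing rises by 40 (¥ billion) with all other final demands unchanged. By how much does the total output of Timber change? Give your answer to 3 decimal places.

Δx_T = 5.220

I − A =
  [   0.90    -0.10     0.00]
  [  -0.05     0.60    -0.05]
  [  -0.20    -0.30     0.60]
Cofactors of I−A, C_ij = (−1)^(i+j)·(minor ij) (rows/columns in the sector order above):
  C_11 = (0.60)(0.60) − (-0.05)(-0.30) = 0.3450
  C_12 = −[(-0.05)(0.60) − (-0.05)(-0.20)] = 0.0400
  C_13 = (-0.05)(-0.30) − (0.60)(-0.20) = 0.1350
  C_21 = −[(-0.10)(0.60) − (0.00)(-0.30)] = 0.0600
  C_22 = (0.90)(0.60) − (0.00)(-0.20) = 0.5400
  C_23 = −[(0.90)(-0.30) − (-0.10)(-0.20)] = 0.2900
  C_31 = (-0.10)(-0.05) − (0.00)(0.60) = 0.0050
  C_32 = −[(0.90)(-0.05) − (0.00)(-0.05)] = 0.0450
  C_33 = (0.90)(0.60) − (-0.10)(-0.05) = 0.5350
det(I−A) = Σ_j (I−A)_1j·C_1j = (0.90)(0.3450) + (-0.10)(0.0400) + (0.00)(0.1350) = 0.3065
adj(I−A) = Cᵀ =
  [ 0.3450   0.0600   0.0050]
  [ 0.0400   0.5400   0.0450]
  [ 0.1350   0.2900   0.5350]
(I − A)⁻¹ = adj(I−A) / det(I−A) ≈
  [   1.1256     0.1958     0.0163]
  [   0.1305     1.7618     0.1468]
  [   0.4405     0.9462     1.7455]
Δx = (I − A)⁻¹ Δd with Δd having +40 in the Printing component and 0 elsewhere.
So Δx_T = L_TP · (+40), where L_TP = adj(I−A)_TP / det(I−A) = 0.0400 / 0.3065.
Δx_T = 0.0400 × (+40) / 0.3065 = 1.60 / 0.3065 ≈ 5.220.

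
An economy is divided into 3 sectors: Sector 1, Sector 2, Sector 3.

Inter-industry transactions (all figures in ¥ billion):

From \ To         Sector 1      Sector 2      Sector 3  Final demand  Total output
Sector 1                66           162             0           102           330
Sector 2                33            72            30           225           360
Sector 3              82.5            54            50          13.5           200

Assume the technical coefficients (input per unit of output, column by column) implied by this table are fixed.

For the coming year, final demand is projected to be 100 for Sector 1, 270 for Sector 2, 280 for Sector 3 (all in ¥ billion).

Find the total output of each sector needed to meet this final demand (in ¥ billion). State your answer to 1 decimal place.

x_1 = 407.8, x_2 = 502.8, x_3 = 609.8

Technical coefficients a_ij = z_ij / X_j:
  a_11 = 66/330 = 0.20, a_21 = 33/330 = 0.10, a_31 = 82.5/330 = 0.25
  a_12 = 162/360 = 0.45, a_22 = 72/360 = 0.20, a_32 = 54/360 = 0.15
  a_13 = 0/200 = 0.00, a_23 = 30/200 = 0.15, a_33 = 50/200 = 0.25
I − A =
  [   0.80    -0.45     0.00]
  [  -0.10     0.80    -0.15]
  [  -0.25    -0.15     0.75]
Cofactors of I−A, C_ij = (−1)^(i+j)·(minor ij) (rows/columns in the sector order above):
  C_11 = (0.80)(0.75) − (-0.15)(-0.15) = 0.5775
  C_12 = −[(-0.10)(0.75) − (-0.15)(-0.25)] = 0.1125
  C_13 = (-0.10)(-0.15) − (0.80)(-0.25) = 0.2150
  C_21 = −[(-0.45)(0.75) − (0.00)(-0.15)] = 0.3375
  C_22 = (0.80)(0.75) − (0.00)(-0.25) = 0.6000
  C_23 = −[(0.80)(-0.15) − (-0.45)(-0.25)] = 0.2325
  C_31 = (-0.45)(-0.15) − (0.00)(0.80) = 0.0675
  C_32 = −[(0.80)(-0.15) − (0.00)(-0.10)] = 0.1200
  C_33 = (0.80)(0.80) − (-0.45)(-0.10) = 0.5950
det(I−A) = Σ_j (I−A)_1j·C_1j = (0.80)(0.5775) + (-0.45)(0.1125) + (0.00)(0.2150) = 0.411375
adj(I−A) = Cᵀ =
  [ 0.5775   0.3375   0.0675]
  [ 0.1125   0.6000   0.1200]
  [ 0.2150   0.2325   0.5950]
(I − A)⁻¹ = adj(I−A) / det(I−A) ≈
  [   1.4038     0.8204     0.1641]
  [   0.2735     1.4585     0.2917]
  [   0.5226     0.5652     1.4464]
x = (I − A)⁻¹ d = adj(I−A)·d / det(I−A), with det(I−A) = 0.411375:
  x_1 = (0.5775·100 + 0.3375·270 + 0.0675·280) / 0.411375 = 167.775 / 0.411375 ≈ 407.8
  x_2 = (0.1125·100 + 0.6000·270 + 0.1200·280) / 0.411375 = 206.85 / 0.411375 ≈ 502.8
  x_3 = (0.2150·100 + 0.2325·270 + 0.5950·280) / 0.411375 = 250.875 / 0.411375 ≈ 609.8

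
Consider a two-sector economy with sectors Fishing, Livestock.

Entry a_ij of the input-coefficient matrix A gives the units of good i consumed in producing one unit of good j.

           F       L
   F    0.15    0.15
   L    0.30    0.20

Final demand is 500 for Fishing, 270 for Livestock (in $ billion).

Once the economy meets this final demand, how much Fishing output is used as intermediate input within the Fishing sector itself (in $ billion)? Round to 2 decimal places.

I − A =
  [   0.85    -0.15]
  [  -0.30     0.80]
det(I−A) = (0.85)(0.80) − (-0.15)(-0.30) = 0.6350
adj(I−A) = [[0.80, 0.15], [0.30, 0.85]]
(I − A)⁻¹ = adj(I−A) / det(I−A) ≈
  [   1.2598     0.2362]
  [   0.4724     1.3386]
First solve x = (I − A)⁻¹ d = adj(I−A)·d / det(I−A); in particular x_F = (0.80·500 + 0.15·270) / 0.6350 = 440.50 / 0.6350 ≈ 693.7008.
Intermediate flow from F to F: z_FF = a_FF · x_F = 0.15 × 440.50 / 0.6350 = 66.075 / 0.6350 ≈ 104.06.

z_FF = 104.06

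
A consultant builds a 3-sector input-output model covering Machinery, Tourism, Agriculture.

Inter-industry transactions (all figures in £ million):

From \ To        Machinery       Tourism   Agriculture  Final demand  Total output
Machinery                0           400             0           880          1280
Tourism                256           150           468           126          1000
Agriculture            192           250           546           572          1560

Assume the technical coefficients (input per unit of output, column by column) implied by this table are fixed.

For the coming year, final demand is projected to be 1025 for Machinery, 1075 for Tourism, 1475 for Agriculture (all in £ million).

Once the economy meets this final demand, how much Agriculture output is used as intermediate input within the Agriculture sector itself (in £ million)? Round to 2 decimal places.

Technical coefficients a_ij = z_ij / X_j:
  a_11 = 0/1280 = 0.00, a_21 = 256/1280 = 0.20, a_31 = 192/1280 = 0.15
  a_12 = 400/1000 = 0.40, a_22 = 150/1000 = 0.15, a_32 = 250/1000 = 0.25
  a_13 = 0/1560 = 0.00, a_23 = 468/1560 = 0.30, a_33 = 546/1560 = 0.35
I − A =
  [   1.00    -0.40     0.00]
  [  -0.20     0.85    -0.30]
  [  -0.15    -0.25     0.65]
Cofactors of I−A, C_ij = (−1)^(i+j)·(minor ij) (rows/columns in the sector order above):
  C_11 = (0.85)(0.65) − (-0.30)(-0.25) = 0.4775
  C_12 = −[(-0.20)(0.65) − (-0.30)(-0.15)] = 0.1750
  C_13 = (-0.20)(-0.25) − (0.85)(-0.15) = 0.1775
  C_21 = −[(-0.40)(0.65) − (0.00)(-0.25)] = 0.2600
  C_22 = (1.00)(0.65) − (0.00)(-0.15) = 0.6500
  C_23 = −[(1.00)(-0.25) − (-0.40)(-0.15)] = 0.3100
  C_31 = (-0.40)(-0.30) − (0.00)(0.85) = 0.1200
  C_32 = −[(1.00)(-0.30) − (0.00)(-0.20)] = 0.3000
  C_33 = (1.00)(0.85) − (-0.40)(-0.20) = 0.7700
det(I−A) = Σ_j (I−A)_1j·C_1j = (1.00)(0.4775) + (-0.40)(0.1750) + (0.00)(0.1775) = 0.4075
adj(I−A) = Cᵀ =
  [ 0.4775   0.2600   0.1200]
  [ 0.1750   0.6500   0.3000]
  [ 0.1775   0.3100   0.7700]
(I − A)⁻¹ = adj(I−A) / det(I−A) ≈
  [   1.1718     0.6380     0.2945]
  [   0.4294     1.5951     0.7362]
  [   0.4356     0.7607     1.8896]
First solve x = (I − A)⁻¹ d = adj(I−A)·d / det(I−A); in particular x_3 = (0.1775·1025 + 0.3100·1075 + 0.7700·1475) / 0.4075 = 1650.9375 / 0.4075 ≈ 4051.3804.
Intermediate flow from 3 to 3: z_33 = a_33 · x_3 = 0.35 × 1650.9375 / 0.4075 = 577.828125 / 0.4075 ≈ 1417.98.

z_33 = 1417.98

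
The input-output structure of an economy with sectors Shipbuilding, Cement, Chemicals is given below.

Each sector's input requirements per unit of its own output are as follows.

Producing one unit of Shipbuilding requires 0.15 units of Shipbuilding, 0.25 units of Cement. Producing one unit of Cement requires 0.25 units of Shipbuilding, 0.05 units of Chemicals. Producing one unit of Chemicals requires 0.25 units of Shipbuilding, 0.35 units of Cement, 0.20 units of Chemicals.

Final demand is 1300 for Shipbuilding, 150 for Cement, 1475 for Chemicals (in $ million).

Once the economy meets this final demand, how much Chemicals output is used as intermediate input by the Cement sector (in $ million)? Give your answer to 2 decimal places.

I − A =
  [   0.85    -0.25    -0.25]
  [  -0.25     1.00    -0.35]
  [   0.00    -0.05     0.80]
Cofactors of I−A, C_ij = (−1)^(i+j)·(minor ij) (rows/columns in the sector order above):
  C_11 = (1.00)(0.80) − (-0.35)(-0.05) = 0.7825
  C_12 = −[(-0.25)(0.80) − (-0.35)(0.00)] = 0.2000
  C_13 = (-0.25)(-0.05) − (1.00)(0.00) = 0.0125
  C_21 = −[(-0.25)(0.80) − (-0.25)(-0.05)] = 0.2125
  C_22 = (0.85)(0.80) − (-0.25)(0.00) = 0.6800
  C_23 = −[(0.85)(-0.05) − (-0.25)(0.00)] = 0.0425
  C_31 = (-0.25)(-0.35) − (-0.25)(1.00) = 0.3375
  C_32 = −[(0.85)(-0.35) − (-0.25)(-0.25)] = 0.3600
  C_33 = (0.85)(1.00) − (-0.25)(-0.25) = 0.7875
det(I−A) = Σ_j (I−A)_1j·C_1j = (0.85)(0.7825) + (-0.25)(0.2000) + (-0.25)(0.0125) = 0.6120
adj(I−A) = Cᵀ =
  [ 0.7825   0.2125   0.3375]
  [ 0.2000   0.6800   0.3600]
  [ 0.0125   0.0425   0.7875]
(I − A)⁻¹ = adj(I−A) / det(I−A) ≈
  [   1.2786     0.3472     0.5515]
  [   0.3268     1.1111     0.5882]
  [   0.0204     0.0694     1.2868]
First solve x = (I − A)⁻¹ d = adj(I−A)·d / det(I−A); in particular x_2 = (0.2000·1300 + 0.6800·150 + 0.3600·1475) / 0.6120 = 893.00 / 0.6120 ≈ 1459.1503.
Intermediate flow from 3 to 2: z_32 = a_32 · x_2 = 0.05 × 893.00 / 0.6120 = 44.65 / 0.6120 ≈ 72.96.

z_32 = 72.96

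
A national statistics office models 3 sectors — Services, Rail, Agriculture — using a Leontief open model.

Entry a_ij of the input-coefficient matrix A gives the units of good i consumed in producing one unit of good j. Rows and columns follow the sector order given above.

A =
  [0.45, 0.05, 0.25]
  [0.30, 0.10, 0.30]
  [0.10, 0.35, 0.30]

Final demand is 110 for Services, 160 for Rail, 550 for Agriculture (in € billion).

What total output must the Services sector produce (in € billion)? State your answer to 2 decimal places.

I − A =
  [   0.55    -0.05    -0.25]
  [  -0.30     0.90    -0.30]
  [  -0.10    -0.35     0.70]
Cofactors of I−A, C_ij = (−1)^(i+j)·(minor ij) (rows/columns in the sector order above):
  C_11 = (0.90)(0.70) − (-0.30)(-0.35) = 0.5250
  C_12 = −[(-0.30)(0.70) − (-0.30)(-0.10)] = 0.2400
  C_13 = (-0.30)(-0.35) − (0.90)(-0.10) = 0.1950
  C_21 = −[(-0.05)(0.70) − (-0.25)(-0.35)] = 0.1225
  C_22 = (0.55)(0.70) − (-0.25)(-0.10) = 0.3600
  C_23 = −[(0.55)(-0.35) − (-0.05)(-0.10)] = 0.1975
  C_31 = (-0.05)(-0.30) − (-0.25)(0.90) = 0.2400
  C_32 = −[(0.55)(-0.30) − (-0.25)(-0.30)] = 0.2400
  C_33 = (0.55)(0.90) − (-0.05)(-0.30) = 0.4800
det(I−A) = Σ_j (I−A)_1j·C_1j = (0.55)(0.5250) + (-0.05)(0.2400) + (-0.25)(0.1950) = 0.2280
adj(I−A) = Cᵀ =
  [ 0.5250   0.1225   0.2400]
  [ 0.2400   0.3600   0.2400]
  [ 0.1950   0.1975   0.4800]
(I − A)⁻¹ = adj(I−A) / det(I−A) ≈
  [   2.3026     0.5373     1.0526]
  [   1.0526     1.5789     1.0526]
  [   0.8553     0.8662     2.1053]
x = (I − A)⁻¹ d = adj(I−A)·d / det(I−A), with det(I−A) = 0.2280:
  x_S = (0.5250·110 + 0.1225·160 + 0.2400·550) / 0.2280 = 209.35 / 0.2280 ≈ 918.20
  x_R = (0.2400·110 + 0.3600·160 + 0.2400·550) / 0.2280 = 216.00 / 0.2280 ≈ 947.37
  x_A = (0.1950·110 + 0.1975·160 + 0.4800·550) / 0.2280 = 317.05 / 0.2280 ≈ 1390.57

x_S = 918.20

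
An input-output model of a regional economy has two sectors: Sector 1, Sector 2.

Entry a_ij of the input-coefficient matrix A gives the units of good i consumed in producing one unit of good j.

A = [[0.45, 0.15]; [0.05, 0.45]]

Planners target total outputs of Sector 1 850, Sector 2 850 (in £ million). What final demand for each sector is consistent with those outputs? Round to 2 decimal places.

d_1 = 340.00, d_2 = 425.00

I − A =
  [   0.55    -0.15]
  [  -0.05     0.55]
d = (I − A) x:
  d_1 = (+0.55)·850 + (-0.15)·850 = 340.00
  d_2 = (-0.05)·850 + (+0.55)·850 = 425.00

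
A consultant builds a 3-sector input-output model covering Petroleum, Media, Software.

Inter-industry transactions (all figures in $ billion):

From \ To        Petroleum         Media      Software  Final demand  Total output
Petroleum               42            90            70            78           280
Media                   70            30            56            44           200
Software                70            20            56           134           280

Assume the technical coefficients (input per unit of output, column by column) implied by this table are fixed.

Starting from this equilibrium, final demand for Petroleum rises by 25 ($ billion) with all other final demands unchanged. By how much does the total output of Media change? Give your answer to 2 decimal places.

Δx_2 = 16.06

Technical coefficients a_ij = z_ij / X_j:
  a_11 = 42/280 = 0.15, a_21 = 70/280 = 0.25, a_31 = 70/280 = 0.25
  a_12 = 90/200 = 0.45, a_22 = 30/200 = 0.15, a_32 = 20/200 = 0.10
  a_13 = 70/280 = 0.25, a_23 = 56/280 = 0.20, a_33 = 56/280 = 0.20
I − A =
  [   0.85    -0.45    -0.25]
  [  -0.25     0.85    -0.20]
  [  -0.25    -0.10     0.80]
Cofactors of I−A, C_ij = (−1)^(i+j)·(minor ij) (rows/columns in the sector order above):
  C_11 = (0.85)(0.80) − (-0.20)(-0.10) = 0.6600
  C_12 = −[(-0.25)(0.80) − (-0.20)(-0.25)] = 0.2500
  C_13 = (-0.25)(-0.10) − (0.85)(-0.25) = 0.2375
  C_21 = −[(-0.45)(0.80) − (-0.25)(-0.10)] = 0.3850
  C_22 = (0.85)(0.80) − (-0.25)(-0.25) = 0.6175
  C_23 = −[(0.85)(-0.10) − (-0.45)(-0.25)] = 0.1975
  C_31 = (-0.45)(-0.20) − (-0.25)(0.85) = 0.3025
  C_32 = −[(0.85)(-0.20) − (-0.25)(-0.25)] = 0.2325
  C_33 = (0.85)(0.85) − (-0.45)(-0.25) = 0.6100
det(I−A) = Σ_j (I−A)_1j·C_1j = (0.85)(0.6600) + (-0.45)(0.2500) + (-0.25)(0.2375) = 0.389125
adj(I−A) = Cᵀ =
  [ 0.6600   0.3850   0.3025]
  [ 0.2500   0.6175   0.2325]
  [ 0.2375   0.1975   0.6100]
(I − A)⁻¹ = adj(I−A) / det(I−A) ≈
  [   1.6961     0.9894     0.7774]
  [   0.6425     1.5869     0.5975]
  [   0.6103     0.5075     1.5676]
Δx = (I − A)⁻¹ Δd with Δd having +25 in the Petroleum component and 0 elsewhere.
So Δx_2 = L_21 · (+25), where L_21 = adj(I−A)_21 / det(I−A) = 0.2500 / 0.389125.
Δx_2 = 0.2500 × (+25) / 0.389125 = 6.25 / 0.389125 ≈ 16.06.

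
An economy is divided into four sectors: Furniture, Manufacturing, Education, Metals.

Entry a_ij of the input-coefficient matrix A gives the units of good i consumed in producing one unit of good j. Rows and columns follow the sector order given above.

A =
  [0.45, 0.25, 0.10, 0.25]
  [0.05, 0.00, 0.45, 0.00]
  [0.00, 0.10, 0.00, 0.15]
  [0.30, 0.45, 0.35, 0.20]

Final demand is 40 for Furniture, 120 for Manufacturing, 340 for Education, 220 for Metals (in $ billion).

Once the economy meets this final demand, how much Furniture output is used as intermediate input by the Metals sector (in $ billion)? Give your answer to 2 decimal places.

z_14 = 262.15

I − A =
  [   0.55    -0.25    -0.10    -0.25]
  [  -0.05     1.00    -0.45     0.00]
  [   0.00    -0.10     1.00    -0.15]
  [  -0.30    -0.45    -0.35     0.80]
Compute the cofactors C_ij = (−1)^(i+j)·(3×3 minor ij) of I−A; the adjugate is their transpose:
adj(I−A) = Cᵀ =
  [ 0.681125   0.322875   0.308125   0.270625]
  [ 0.057625   0.331625   0.172625   0.050375]
  [ 0.052375   0.084875   0.349375   0.081875]
  [ 0.310750   0.344750   0.365500   0.512250]
det(I−A) = Σ_j (I−A)_1j·C_1j = (0.55)(0.681125) + (-0.25)(0.057625) + (-0.10)(0.052375) + (-0.25)(0.310750) = 0.2772875
(I − A)⁻¹ = adj(I−A) / det(I−A) ≈
  [   2.4564     1.1644     1.1112     0.9760]
  [   0.2078     1.1960     0.6225     0.1817]
  [   0.1889     0.3061     1.2600     0.2953]
  [   1.1207     1.2433     1.3181     1.8474]
First solve x = (I − A)⁻¹ d = adj(I−A)·d / det(I−A); in particular x_4 = (0.310750·40 + 0.344750·120 + 0.365500·340 + 0.512250·220) / 0.2772875 = 290.765 / 0.2772875 ≈ 1048.6048.
Intermediate flow from 1 to 4: z_14 = a_14 · x_4 = 0.25 × 290.765 / 0.2772875 = 72.69125 / 0.2772875 ≈ 262.15.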